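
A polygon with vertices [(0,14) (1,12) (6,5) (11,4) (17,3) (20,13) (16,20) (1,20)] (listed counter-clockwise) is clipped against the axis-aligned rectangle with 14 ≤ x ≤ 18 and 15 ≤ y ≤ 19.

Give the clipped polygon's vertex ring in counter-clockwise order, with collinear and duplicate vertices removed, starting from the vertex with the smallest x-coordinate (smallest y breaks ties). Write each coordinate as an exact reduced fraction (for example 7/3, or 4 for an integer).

Clipped polygon: [(14,15) (18,15) (18,33/2) (116/7,19) (14,19)]

1. After x ≥ 14: [(14,7/2) (17,3) (20,13) (16,20) (14,20)]
2. After x ≤ 18: [(14,7/2) (17,3) (18,19/3) (18,33/2) (16,20) (14,20)]
3. After y ≥ 15: [(14,15) (18,15) (18,33/2) (16,20) (14,20)]
4. After y ≤ 19: [(14,19) (14,15) (18,15) (18,33/2) (116/7,19)]
5. Canonical ring: [(14,15) (18,15) (18,33/2) (116/7,19) (14,19)]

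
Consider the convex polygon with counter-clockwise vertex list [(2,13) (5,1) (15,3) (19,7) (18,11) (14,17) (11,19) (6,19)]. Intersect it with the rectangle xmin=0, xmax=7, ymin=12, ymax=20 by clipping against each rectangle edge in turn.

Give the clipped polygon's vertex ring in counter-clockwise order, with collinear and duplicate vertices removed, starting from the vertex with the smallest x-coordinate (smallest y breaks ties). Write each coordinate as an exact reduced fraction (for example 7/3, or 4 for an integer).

1. After x ≥ 0: [(2,13) (5,1) (15,3) (19,7) (18,11) (14,17) (11,19) (6,19)]
2. After x ≤ 7: [(2,13) (5,1) (7,7/5) (7,19) (6,19)]
3. After y ≥ 12: [(2,13) (9/4,12) (7,12) (7,19) (6,19)]
4. After y ≤ 20: [(2,13) (9/4,12) (7,12) (7,19) (6,19)]
5. Canonical ring: [(2,13) (9/4,12) (7,12) (7,19) (6,19)]

Clipped polygon: [(2,13) (9/4,12) (7,12) (7,19) (6,19)]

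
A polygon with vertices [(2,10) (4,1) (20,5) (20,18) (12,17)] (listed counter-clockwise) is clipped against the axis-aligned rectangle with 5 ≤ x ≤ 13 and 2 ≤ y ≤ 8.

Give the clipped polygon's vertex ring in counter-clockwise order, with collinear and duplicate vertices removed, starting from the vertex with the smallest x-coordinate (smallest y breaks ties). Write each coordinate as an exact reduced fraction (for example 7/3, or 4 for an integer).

1. After x ≥ 5: [(5,121/10) (5,5/4) (20,5) (20,18) (12,17)]
2. After x ≤ 13: [(5,121/10) (5,5/4) (13,13/4) (13,137/8) (12,17)]
3. After y ≥ 2: [(5,121/10) (5,2) (8,2) (13,13/4) (13,137/8) (12,17)]
4. After y ≤ 8: [(5,8) (5,2) (8,2) (13,13/4) (13,8)]
5. Canonical ring: [(5,2) (8,2) (13,13/4) (13,8) (5,8)]

Clipped polygon: [(5,2) (8,2) (13,13/4) (13,8) (5,8)]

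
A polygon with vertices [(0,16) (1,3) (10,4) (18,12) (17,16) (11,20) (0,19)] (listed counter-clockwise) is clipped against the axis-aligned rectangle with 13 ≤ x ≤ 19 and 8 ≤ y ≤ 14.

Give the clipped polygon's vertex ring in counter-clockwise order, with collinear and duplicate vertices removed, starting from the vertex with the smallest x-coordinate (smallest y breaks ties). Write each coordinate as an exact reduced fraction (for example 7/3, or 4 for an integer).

1. After x ≥ 13: [(13,7) (18,12) (17,16) (13,56/3)]
2. After x ≤ 19: [(13,7) (18,12) (17,16) (13,56/3)]
3. After y ≥ 8: [(13,8) (14,8) (18,12) (17,16) (13,56/3)]
4. After y ≤ 14: [(13,14) (13,8) (14,8) (18,12) (35/2,14)]
5. Canonical ring: [(13,8) (14,8) (18,12) (35/2,14) (13,14)]

Clipped polygon: [(13,8) (14,8) (18,12) (35/2,14) (13,14)]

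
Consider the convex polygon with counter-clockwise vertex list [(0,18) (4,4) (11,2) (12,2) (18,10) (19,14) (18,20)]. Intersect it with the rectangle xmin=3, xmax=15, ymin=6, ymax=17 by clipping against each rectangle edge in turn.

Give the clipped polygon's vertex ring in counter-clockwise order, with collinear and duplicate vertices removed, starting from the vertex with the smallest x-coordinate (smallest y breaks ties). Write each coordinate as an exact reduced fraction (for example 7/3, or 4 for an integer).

Clipped polygon: [(3,15/2) (24/7,6) (15,6) (15,17) (3,17)]

1. After x ≥ 3: [(3,55/3) (3,15/2) (4,4) (11,2) (12,2) (18,10) (19,14) (18,20)]
2. After x ≤ 15: [(15,59/3) (3,55/3) (3,15/2) (4,4) (11,2) (12,2) (15,6)]
3. After y ≥ 6: [(15,59/3) (3,55/3) (3,15/2) (24/7,6) (15,6) (15,6)]
4. After y ≤ 17: [(15,17) (3,17) (3,15/2) (24/7,6) (15,6) (15,6)]
5. Canonical ring: [(3,15/2) (24/7,6) (15,6) (15,17) (3,17)]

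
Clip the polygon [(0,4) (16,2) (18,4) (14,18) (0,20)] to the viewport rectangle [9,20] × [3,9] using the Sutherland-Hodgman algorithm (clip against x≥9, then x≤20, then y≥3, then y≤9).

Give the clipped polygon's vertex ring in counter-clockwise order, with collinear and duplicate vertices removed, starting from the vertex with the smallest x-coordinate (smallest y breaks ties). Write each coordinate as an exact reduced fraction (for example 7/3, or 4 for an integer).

1. After x ≥ 9: [(9,23/8) (16,2) (18,4) (14,18) (9,131/7)]
2. After x ≤ 20: [(9,23/8) (16,2) (18,4) (14,18) (9,131/7)]
3. After y ≥ 3: [(9,3) (17,3) (18,4) (14,18) (9,131/7)]
4. After y ≤ 9: [(9,9) (9,3) (17,3) (18,4) (116/7,9)]
5. Canonical ring: [(9,3) (17,3) (18,4) (116/7,9) (9,9)]

Clipped polygon: [(9,3) (17,3) (18,4) (116/7,9) (9,9)]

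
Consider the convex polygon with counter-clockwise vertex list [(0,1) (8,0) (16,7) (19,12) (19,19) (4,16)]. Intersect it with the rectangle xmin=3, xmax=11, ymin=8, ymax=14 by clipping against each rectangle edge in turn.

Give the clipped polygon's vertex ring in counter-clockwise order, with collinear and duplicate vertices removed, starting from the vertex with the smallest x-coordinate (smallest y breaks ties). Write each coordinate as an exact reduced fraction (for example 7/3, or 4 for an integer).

Clipped polygon: [(3,8) (11,8) (11,14) (52/15,14) (3,49/4)]

1. After x ≥ 3: [(3,49/4) (3,5/8) (8,0) (16,7) (19,12) (19,19) (4,16)]
2. After x ≤ 11: [(3,49/4) (3,5/8) (8,0) (11,21/8) (11,87/5) (4,16)]
3. After y ≥ 8: [(3,49/4) (3,8) (11,8) (11,87/5) (4,16)]
4. After y ≤ 14: [(52/15,14) (3,49/4) (3,8) (11,8) (11,14)]
5. Canonical ring: [(3,8) (11,8) (11,14) (52/15,14) (3,49/4)]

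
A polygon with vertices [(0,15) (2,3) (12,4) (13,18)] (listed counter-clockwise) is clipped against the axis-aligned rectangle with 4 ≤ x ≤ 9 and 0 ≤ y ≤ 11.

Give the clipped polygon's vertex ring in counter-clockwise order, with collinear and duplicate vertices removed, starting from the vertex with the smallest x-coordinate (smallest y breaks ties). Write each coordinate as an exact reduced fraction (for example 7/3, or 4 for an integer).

Clipped polygon: [(4,16/5) (9,37/10) (9,11) (4,11)]

1. After x ≥ 4: [(4,207/13) (4,16/5) (12,4) (13,18)]
2. After x ≤ 9: [(9,222/13) (4,207/13) (4,16/5) (9,37/10)]
3. After y ≥ 0: [(9,222/13) (4,207/13) (4,16/5) (9,37/10)]
4. After y ≤ 11: [(9,11) (4,11) (4,16/5) (9,37/10)]
5. Canonical ring: [(4,16/5) (9,37/10) (9,11) (4,11)]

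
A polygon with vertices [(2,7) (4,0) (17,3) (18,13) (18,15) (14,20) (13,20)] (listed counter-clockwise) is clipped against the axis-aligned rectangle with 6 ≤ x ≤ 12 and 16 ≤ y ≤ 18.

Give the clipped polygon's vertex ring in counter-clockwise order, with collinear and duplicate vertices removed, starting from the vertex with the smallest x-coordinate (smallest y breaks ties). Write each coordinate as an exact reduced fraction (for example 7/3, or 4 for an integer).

Clipped polygon: [(125/13,16) (12,16) (12,18) (147/13,18)]

1. After x ≥ 6: [(6,129/11) (6,6/13) (17,3) (18,13) (18,15) (14,20) (13,20)]
2. After x ≤ 12: [(12,207/11) (6,129/11) (6,6/13) (12,24/13)]
3. After y ≥ 16: [(12,16) (12,207/11) (125/13,16)]
4. After y ≤ 18: [(12,16) (12,18) (147/13,18) (125/13,16)]
5. Canonical ring: [(125/13,16) (12,16) (12,18) (147/13,18)]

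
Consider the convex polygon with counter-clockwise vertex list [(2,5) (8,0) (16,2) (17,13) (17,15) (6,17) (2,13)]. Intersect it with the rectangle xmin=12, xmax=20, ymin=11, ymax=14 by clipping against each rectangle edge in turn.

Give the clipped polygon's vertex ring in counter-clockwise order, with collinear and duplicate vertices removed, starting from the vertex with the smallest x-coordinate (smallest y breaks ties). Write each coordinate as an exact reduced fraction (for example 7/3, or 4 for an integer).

1. After x ≥ 12: [(12,1) (16,2) (17,13) (17,15) (12,175/11)]
2. After x ≤ 20: [(12,1) (16,2) (17,13) (17,15) (12,175/11)]
3. After y ≥ 11: [(12,11) (185/11,11) (17,13) (17,15) (12,175/11)]
4. After y ≤ 14: [(12,14) (12,11) (185/11,11) (17,13) (17,14)]
5. Canonical ring: [(12,11) (185/11,11) (17,13) (17,14) (12,14)]

Clipped polygon: [(12,11) (185/11,11) (17,13) (17,14) (12,14)]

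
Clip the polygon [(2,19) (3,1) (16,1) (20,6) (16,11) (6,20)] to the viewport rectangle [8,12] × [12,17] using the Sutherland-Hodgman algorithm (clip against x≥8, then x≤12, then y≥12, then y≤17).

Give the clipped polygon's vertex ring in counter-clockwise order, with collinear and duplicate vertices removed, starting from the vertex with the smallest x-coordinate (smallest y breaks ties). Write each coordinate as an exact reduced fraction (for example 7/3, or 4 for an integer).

Clipped polygon: [(8,12) (12,12) (12,73/5) (28/3,17) (8,17)]

1. After x ≥ 8: [(8,1) (16,1) (20,6) (16,11) (8,91/5)]
2. After x ≤ 12: [(8,1) (12,1) (12,73/5) (8,91/5)]
3. After y ≥ 12: [(8,12) (12,12) (12,73/5) (8,91/5)]
4. After y ≤ 17: [(8,17) (8,12) (12,12) (12,73/5) (28/3,17)]
5. Canonical ring: [(8,12) (12,12) (12,73/5) (28/3,17) (8,17)]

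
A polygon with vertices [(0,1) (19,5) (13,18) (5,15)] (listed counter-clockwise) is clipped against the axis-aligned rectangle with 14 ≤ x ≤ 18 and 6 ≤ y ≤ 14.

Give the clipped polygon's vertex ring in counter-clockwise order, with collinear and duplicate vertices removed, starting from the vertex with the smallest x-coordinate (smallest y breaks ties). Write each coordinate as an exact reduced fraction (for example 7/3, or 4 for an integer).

Clipped polygon: [(14,6) (18,6) (18,43/6) (193/13,14) (14,14)]

1. After x ≥ 14: [(14,75/19) (19,5) (14,95/6)]
2. After x ≤ 18: [(14,75/19) (18,91/19) (18,43/6) (14,95/6)]
3. After y ≥ 6: [(14,6) (18,6) (18,43/6) (14,95/6)]
4. After y ≤ 14: [(14,14) (14,6) (18,6) (18,43/6) (193/13,14)]
5. Canonical ring: [(14,6) (18,6) (18,43/6) (193/13,14) (14,14)]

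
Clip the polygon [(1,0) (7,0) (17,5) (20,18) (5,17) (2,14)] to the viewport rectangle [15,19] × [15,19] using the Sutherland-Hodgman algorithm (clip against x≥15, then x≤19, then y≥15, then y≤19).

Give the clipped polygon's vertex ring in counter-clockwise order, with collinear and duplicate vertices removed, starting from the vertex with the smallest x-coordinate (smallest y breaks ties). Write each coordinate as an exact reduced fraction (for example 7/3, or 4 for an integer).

1. After x ≥ 15: [(15,4) (17,5) (20,18) (15,53/3)]
2. After x ≤ 19: [(15,4) (17,5) (19,41/3) (19,269/15) (15,53/3)]
3. After y ≥ 15: [(15,15) (19,15) (19,269/15) (15,53/3)]
4. After y ≤ 19: [(15,15) (19,15) (19,269/15) (15,53/3)]
5. Canonical ring: [(15,15) (19,15) (19,269/15) (15,53/3)]

Clipped polygon: [(15,15) (19,15) (19,269/15) (15,53/3)]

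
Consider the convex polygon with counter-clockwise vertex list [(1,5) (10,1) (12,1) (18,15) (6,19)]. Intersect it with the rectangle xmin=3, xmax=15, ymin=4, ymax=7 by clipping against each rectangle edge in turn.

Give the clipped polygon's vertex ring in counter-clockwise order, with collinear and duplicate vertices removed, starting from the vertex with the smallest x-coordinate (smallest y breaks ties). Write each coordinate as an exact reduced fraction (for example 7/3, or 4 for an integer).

Clipped polygon: [(3,37/9) (13/4,4) (93/7,4) (102/7,7) (3,7)]

1. After x ≥ 3: [(3,53/5) (3,37/9) (10,1) (12,1) (18,15) (6,19)]
2. After x ≤ 15: [(3,53/5) (3,37/9) (10,1) (12,1) (15,8) (15,16) (6,19)]
3. After y ≥ 4: [(3,53/5) (3,37/9) (13/4,4) (93/7,4) (15,8) (15,16) (6,19)]
4. After y ≤ 7: [(3,7) (3,37/9) (13/4,4) (93/7,4) (102/7,7)]
5. Canonical ring: [(3,37/9) (13/4,4) (93/7,4) (102/7,7) (3,7)]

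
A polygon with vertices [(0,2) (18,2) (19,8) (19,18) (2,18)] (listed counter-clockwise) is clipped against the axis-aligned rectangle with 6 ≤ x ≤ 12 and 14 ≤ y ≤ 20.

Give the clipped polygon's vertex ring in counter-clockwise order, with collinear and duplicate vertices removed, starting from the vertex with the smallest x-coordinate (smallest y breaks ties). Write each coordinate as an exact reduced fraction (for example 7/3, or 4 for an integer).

1. After x ≥ 6: [(6,2) (18,2) (19,8) (19,18) (6,18)]
2. After x ≤ 12: [(6,2) (12,2) (12,18) (6,18)]
3. After y ≥ 14: [(6,14) (12,14) (12,18) (6,18)]
4. After y ≤ 20: [(6,14) (12,14) (12,18) (6,18)]
5. Canonical ring: [(6,14) (12,14) (12,18) (6,18)]

Clipped polygon: [(6,14) (12,14) (12,18) (6,18)]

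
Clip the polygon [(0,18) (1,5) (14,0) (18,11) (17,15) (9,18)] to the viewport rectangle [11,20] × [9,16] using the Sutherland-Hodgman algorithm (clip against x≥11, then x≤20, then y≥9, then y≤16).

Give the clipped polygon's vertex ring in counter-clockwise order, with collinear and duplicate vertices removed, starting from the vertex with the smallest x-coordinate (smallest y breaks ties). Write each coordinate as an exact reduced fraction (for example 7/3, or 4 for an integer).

Clipped polygon: [(11,9) (190/11,9) (18,11) (17,15) (43/3,16) (11,16)]

1. After x ≥ 11: [(11,15/13) (14,0) (18,11) (17,15) (11,69/4)]
2. After x ≤ 20: [(11,15/13) (14,0) (18,11) (17,15) (11,69/4)]
3. After y ≥ 9: [(11,9) (190/11,9) (18,11) (17,15) (11,69/4)]
4. After y ≤ 16: [(11,16) (11,9) (190/11,9) (18,11) (17,15) (43/3,16)]
5. Canonical ring: [(11,9) (190/11,9) (18,11) (17,15) (43/3,16) (11,16)]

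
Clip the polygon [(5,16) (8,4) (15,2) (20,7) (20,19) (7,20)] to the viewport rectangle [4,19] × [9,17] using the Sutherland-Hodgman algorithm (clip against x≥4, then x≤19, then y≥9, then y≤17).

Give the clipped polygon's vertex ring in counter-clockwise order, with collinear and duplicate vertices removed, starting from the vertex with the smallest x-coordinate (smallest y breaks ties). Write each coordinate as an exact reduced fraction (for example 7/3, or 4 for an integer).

1. After x ≥ 4: [(5,16) (8,4) (15,2) (20,7) (20,19) (7,20)]
2. After x ≤ 19: [(5,16) (8,4) (15,2) (19,6) (19,248/13) (7,20)]
3. After y ≥ 9: [(5,16) (27/4,9) (19,9) (19,248/13) (7,20)]
4. After y ≤ 17: [(11/2,17) (5,16) (27/4,9) (19,9) (19,17)]
5. Canonical ring: [(5,16) (27/4,9) (19,9) (19,17) (11/2,17)]

Clipped polygon: [(5,16) (27/4,9) (19,9) (19,17) (11/2,17)]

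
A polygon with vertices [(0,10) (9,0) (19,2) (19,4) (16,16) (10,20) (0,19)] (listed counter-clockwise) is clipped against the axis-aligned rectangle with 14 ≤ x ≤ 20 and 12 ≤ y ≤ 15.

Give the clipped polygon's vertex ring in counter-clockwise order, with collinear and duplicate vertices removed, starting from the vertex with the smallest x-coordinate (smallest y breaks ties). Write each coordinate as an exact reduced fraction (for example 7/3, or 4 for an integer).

Clipped polygon: [(14,12) (17,12) (65/4,15) (14,15)]

1. After x ≥ 14: [(14,1) (19,2) (19,4) (16,16) (14,52/3)]
2. After x ≤ 20: [(14,1) (19,2) (19,4) (16,16) (14,52/3)]
3. After y ≥ 12: [(14,12) (17,12) (16,16) (14,52/3)]
4. After y ≤ 15: [(14,15) (14,12) (17,12) (65/4,15)]
5. Canonical ring: [(14,12) (17,12) (65/4,15) (14,15)]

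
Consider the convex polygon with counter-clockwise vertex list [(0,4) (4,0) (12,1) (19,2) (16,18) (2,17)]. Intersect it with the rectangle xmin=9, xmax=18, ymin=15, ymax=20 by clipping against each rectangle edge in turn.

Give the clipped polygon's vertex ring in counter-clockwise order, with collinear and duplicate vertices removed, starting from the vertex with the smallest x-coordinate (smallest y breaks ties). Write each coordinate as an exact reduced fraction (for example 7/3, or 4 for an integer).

1. After x ≥ 9: [(9,5/8) (12,1) (19,2) (16,18) (9,35/2)]
2. After x ≤ 18: [(9,5/8) (12,1) (18,13/7) (18,22/3) (16,18) (9,35/2)]
3. After y ≥ 15: [(9,15) (265/16,15) (16,18) (9,35/2)]
4. After y ≤ 20: [(9,15) (265/16,15) (16,18) (9,35/2)]
5. Canonical ring: [(9,15) (265/16,15) (16,18) (9,35/2)]

Clipped polygon: [(9,15) (265/16,15) (16,18) (9,35/2)]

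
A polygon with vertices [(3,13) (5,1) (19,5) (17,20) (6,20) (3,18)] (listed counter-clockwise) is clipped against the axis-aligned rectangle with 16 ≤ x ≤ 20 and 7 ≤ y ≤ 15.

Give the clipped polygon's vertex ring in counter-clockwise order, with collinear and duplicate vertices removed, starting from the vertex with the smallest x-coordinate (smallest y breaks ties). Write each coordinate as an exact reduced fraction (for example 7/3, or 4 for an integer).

1. After x ≥ 16: [(16,29/7) (19,5) (17,20) (16,20)]
2. After x ≤ 20: [(16,29/7) (19,5) (17,20) (16,20)]
3. After y ≥ 7: [(16,7) (281/15,7) (17,20) (16,20)]
4. After y ≤ 15: [(16,15) (16,7) (281/15,7) (53/3,15)]
5. Canonical ring: [(16,7) (281/15,7) (53/3,15) (16,15)]

Clipped polygon: [(16,7) (281/15,7) (53/3,15) (16,15)]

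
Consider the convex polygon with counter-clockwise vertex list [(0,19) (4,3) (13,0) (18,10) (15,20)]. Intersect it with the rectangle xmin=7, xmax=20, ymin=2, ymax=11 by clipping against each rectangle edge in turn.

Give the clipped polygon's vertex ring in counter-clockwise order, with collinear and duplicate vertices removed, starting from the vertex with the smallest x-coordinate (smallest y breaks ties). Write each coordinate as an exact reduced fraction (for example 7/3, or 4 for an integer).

1. After x ≥ 7: [(7,292/15) (7,2) (13,0) (18,10) (15,20)]
2. After x ≤ 20: [(7,292/15) (7,2) (13,0) (18,10) (15,20)]
3. After y ≥ 2: [(7,292/15) (7,2) (7,2) (14,2) (18,10) (15,20)]
4. After y ≤ 11: [(7,11) (7,2) (7,2) (14,2) (18,10) (177/10,11)]
5. Canonical ring: [(7,2) (14,2) (18,10) (177/10,11) (7,11)]

Clipped polygon: [(7,2) (14,2) (18,10) (177/10,11) (7,11)]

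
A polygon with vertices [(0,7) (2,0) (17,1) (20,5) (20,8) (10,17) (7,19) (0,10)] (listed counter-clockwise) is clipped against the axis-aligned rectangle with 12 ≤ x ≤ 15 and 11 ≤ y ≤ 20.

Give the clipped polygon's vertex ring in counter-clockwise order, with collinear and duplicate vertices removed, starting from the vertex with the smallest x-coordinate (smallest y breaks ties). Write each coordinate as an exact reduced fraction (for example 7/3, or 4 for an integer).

Clipped polygon: [(12,11) (15,11) (15,25/2) (12,76/5)]

1. After x ≥ 12: [(12,2/3) (17,1) (20,5) (20,8) (12,76/5)]
2. After x ≤ 15: [(12,2/3) (15,13/15) (15,25/2) (12,76/5)]
3. After y ≥ 11: [(12,11) (15,11) (15,25/2) (12,76/5)]
4. After y ≤ 20: [(12,11) (15,11) (15,25/2) (12,76/5)]
5. Canonical ring: [(12,11) (15,11) (15,25/2) (12,76/5)]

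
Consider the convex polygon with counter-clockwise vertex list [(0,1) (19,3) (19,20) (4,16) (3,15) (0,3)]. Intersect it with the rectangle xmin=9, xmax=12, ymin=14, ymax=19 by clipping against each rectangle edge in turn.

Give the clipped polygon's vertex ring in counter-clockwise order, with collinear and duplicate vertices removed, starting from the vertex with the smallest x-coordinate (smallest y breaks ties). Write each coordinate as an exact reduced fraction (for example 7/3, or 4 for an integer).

1. After x ≥ 9: [(9,37/19) (19,3) (19,20) (9,52/3)]
2. After x ≤ 12: [(9,37/19) (12,43/19) (12,272/15) (9,52/3)]
3. After y ≥ 14: [(9,14) (12,14) (12,272/15) (9,52/3)]
4. After y ≤ 19: [(9,14) (12,14) (12,272/15) (9,52/3)]
5. Canonical ring: [(9,14) (12,14) (12,272/15) (9,52/3)]

Clipped polygon: [(9,14) (12,14) (12,272/15) (9,52/3)]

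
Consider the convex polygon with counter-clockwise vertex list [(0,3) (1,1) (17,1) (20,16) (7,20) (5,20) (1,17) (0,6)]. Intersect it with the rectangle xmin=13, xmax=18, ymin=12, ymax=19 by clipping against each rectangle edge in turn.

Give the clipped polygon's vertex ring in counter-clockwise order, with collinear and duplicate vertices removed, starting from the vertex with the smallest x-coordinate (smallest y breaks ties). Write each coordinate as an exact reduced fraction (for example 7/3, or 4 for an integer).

1. After x ≥ 13: [(13,1) (17,1) (20,16) (13,236/13)]
2. After x ≤ 18: [(13,1) (17,1) (18,6) (18,216/13) (13,236/13)]
3. After y ≥ 12: [(13,12) (18,12) (18,216/13) (13,236/13)]
4. After y ≤ 19: [(13,12) (18,12) (18,216/13) (13,236/13)]
5. Canonical ring: [(13,12) (18,12) (18,216/13) (13,236/13)]

Clipped polygon: [(13,12) (18,12) (18,216/13) (13,236/13)]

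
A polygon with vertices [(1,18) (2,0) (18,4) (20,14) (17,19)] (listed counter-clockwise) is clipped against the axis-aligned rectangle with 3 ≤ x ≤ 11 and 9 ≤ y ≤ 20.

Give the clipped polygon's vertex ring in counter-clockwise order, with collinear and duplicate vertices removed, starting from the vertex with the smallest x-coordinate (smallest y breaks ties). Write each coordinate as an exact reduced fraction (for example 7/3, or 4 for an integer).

Clipped polygon: [(3,9) (11,9) (11,149/8) (3,145/8)]

1. After x ≥ 3: [(3,145/8) (3,1/4) (18,4) (20,14) (17,19)]
2. After x ≤ 11: [(11,149/8) (3,145/8) (3,1/4) (11,9/4)]
3. After y ≥ 9: [(11,9) (11,149/8) (3,145/8) (3,9)]
4. After y ≤ 20: [(11,9) (11,149/8) (3,145/8) (3,9)]
5. Canonical ring: [(3,9) (11,9) (11,149/8) (3,145/8)]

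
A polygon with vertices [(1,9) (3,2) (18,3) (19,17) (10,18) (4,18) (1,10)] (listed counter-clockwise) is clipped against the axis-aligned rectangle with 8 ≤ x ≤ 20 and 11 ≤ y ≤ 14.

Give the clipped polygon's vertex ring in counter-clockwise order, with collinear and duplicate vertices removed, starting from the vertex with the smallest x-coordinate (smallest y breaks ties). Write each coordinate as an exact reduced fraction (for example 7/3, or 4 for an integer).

Clipped polygon: [(8,11) (130/7,11) (263/14,14) (8,14)]

1. After x ≥ 8: [(8,7/3) (18,3) (19,17) (10,18) (8,18)]
2. After x ≤ 20: [(8,7/3) (18,3) (19,17) (10,18) (8,18)]
3. After y ≥ 11: [(8,11) (130/7,11) (19,17) (10,18) (8,18)]
4. After y ≤ 14: [(8,14) (8,11) (130/7,11) (263/14,14)]
5. Canonical ring: [(8,11) (130/7,11) (263/14,14) (8,14)]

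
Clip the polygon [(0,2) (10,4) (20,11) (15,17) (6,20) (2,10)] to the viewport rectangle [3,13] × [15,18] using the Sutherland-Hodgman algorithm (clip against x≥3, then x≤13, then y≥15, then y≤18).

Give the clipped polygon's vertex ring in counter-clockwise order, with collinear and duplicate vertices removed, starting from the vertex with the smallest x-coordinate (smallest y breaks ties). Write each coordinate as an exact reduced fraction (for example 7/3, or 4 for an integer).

1. After x ≥ 3: [(3,13/5) (10,4) (20,11) (15,17) (6,20) (3,25/2)]
2. After x ≤ 13: [(3,13/5) (10,4) (13,61/10) (13,53/3) (6,20) (3,25/2)]
3. After y ≥ 15: [(13,15) (13,53/3) (6,20) (4,15)]
4. After y ≤ 18: [(13,15) (13,53/3) (12,18) (26/5,18) (4,15)]
5. Canonical ring: [(4,15) (13,15) (13,53/3) (12,18) (26/5,18)]

Clipped polygon: [(4,15) (13,15) (13,53/3) (12,18) (26/5,18)]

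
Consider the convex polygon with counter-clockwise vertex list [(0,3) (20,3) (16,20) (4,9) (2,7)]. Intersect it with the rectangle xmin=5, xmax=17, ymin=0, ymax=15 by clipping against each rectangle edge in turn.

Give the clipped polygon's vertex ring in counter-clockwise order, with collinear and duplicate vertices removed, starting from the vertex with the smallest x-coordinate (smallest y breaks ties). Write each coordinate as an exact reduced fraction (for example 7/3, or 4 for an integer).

1. After x ≥ 5: [(5,3) (20,3) (16,20) (5,119/12)]
2. After x ≤ 17: [(5,3) (17,3) (17,63/4) (16,20) (5,119/12)]
3. After y ≥ 0: [(5,3) (17,3) (17,63/4) (16,20) (5,119/12)]
4. After y ≤ 15: [(5,3) (17,3) (17,15) (116/11,15) (5,119/12)]
5. Canonical ring: [(5,3) (17,3) (17,15) (116/11,15) (5,119/12)]

Clipped polygon: [(5,3) (17,3) (17,15) (116/11,15) (5,119/12)]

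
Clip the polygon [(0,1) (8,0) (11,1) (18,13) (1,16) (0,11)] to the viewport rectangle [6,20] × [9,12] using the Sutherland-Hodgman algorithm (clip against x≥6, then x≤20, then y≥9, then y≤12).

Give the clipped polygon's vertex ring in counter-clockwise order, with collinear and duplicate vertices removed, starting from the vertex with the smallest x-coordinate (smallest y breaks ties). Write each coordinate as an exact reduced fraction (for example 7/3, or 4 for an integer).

1. After x ≥ 6: [(6,1/4) (8,0) (11,1) (18,13) (6,257/17)]
2. After x ≤ 20: [(6,1/4) (8,0) (11,1) (18,13) (6,257/17)]
3. After y ≥ 9: [(6,9) (47/3,9) (18,13) (6,257/17)]
4. After y ≤ 12: [(6,12) (6,9) (47/3,9) (209/12,12)]
5. Canonical ring: [(6,9) (47/3,9) (209/12,12) (6,12)]

Clipped polygon: [(6,9) (47/3,9) (209/12,12) (6,12)]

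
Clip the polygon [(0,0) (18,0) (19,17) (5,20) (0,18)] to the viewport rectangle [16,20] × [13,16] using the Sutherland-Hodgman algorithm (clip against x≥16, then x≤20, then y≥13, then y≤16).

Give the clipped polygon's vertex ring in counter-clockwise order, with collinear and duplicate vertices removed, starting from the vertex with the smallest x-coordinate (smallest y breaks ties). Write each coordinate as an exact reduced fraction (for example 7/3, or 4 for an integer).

1. After x ≥ 16: [(16,0) (18,0) (19,17) (16,247/14)]
2. After x ≤ 20: [(16,0) (18,0) (19,17) (16,247/14)]
3. After y ≥ 13: [(16,13) (319/17,13) (19,17) (16,247/14)]
4. After y ≤ 16: [(16,16) (16,13) (319/17,13) (322/17,16)]
5. Canonical ring: [(16,13) (319/17,13) (322/17,16) (16,16)]

Clipped polygon: [(16,13) (319/17,13) (322/17,16) (16,16)]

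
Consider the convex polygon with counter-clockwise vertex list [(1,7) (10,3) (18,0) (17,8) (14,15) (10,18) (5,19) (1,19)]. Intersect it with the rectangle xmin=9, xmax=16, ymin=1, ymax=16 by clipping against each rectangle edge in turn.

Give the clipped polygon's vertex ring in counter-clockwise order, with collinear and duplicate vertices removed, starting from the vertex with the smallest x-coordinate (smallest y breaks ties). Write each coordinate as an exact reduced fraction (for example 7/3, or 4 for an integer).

Clipped polygon: [(9,31/9) (10,3) (46/3,1) (16,1) (16,31/3) (14,15) (38/3,16) (9,16)]

1. After x ≥ 9: [(9,31/9) (10,3) (18,0) (17,8) (14,15) (10,18) (9,91/5)]
2. After x ≤ 16: [(9,31/9) (10,3) (16,3/4) (16,31/3) (14,15) (10,18) (9,91/5)]
3. After y ≥ 1: [(9,31/9) (10,3) (46/3,1) (16,1) (16,31/3) (14,15) (10,18) (9,91/5)]
4. After y ≤ 16: [(9,16) (9,31/9) (10,3) (46/3,1) (16,1) (16,31/3) (14,15) (38/3,16)]
5. Canonical ring: [(9,31/9) (10,3) (46/3,1) (16,1) (16,31/3) (14,15) (38/3,16) (9,16)]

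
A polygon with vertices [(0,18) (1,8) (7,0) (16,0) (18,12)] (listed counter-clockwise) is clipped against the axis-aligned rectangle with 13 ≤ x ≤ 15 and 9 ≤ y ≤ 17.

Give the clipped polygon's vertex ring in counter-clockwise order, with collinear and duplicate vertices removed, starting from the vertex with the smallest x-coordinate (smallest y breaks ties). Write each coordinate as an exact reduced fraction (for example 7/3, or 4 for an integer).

1. After x ≥ 13: [(13,41/3) (13,0) (16,0) (18,12)]
2. After x ≤ 15: [(15,13) (13,41/3) (13,0) (15,0)]
3. After y ≥ 9: [(15,9) (15,13) (13,41/3) (13,9)]
4. After y ≤ 17: [(15,9) (15,13) (13,41/3) (13,9)]
5. Canonical ring: [(13,9) (15,9) (15,13) (13,41/3)]

Clipped polygon: [(13,9) (15,9) (15,13) (13,41/3)]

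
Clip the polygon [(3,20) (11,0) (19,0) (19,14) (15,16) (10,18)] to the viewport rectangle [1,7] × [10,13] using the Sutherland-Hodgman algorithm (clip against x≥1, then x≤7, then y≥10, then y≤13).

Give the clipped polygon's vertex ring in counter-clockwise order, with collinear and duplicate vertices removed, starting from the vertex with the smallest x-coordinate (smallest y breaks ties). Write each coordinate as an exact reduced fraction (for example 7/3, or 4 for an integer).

Clipped polygon: [(29/5,13) (7,10) (7,13)]

1. After x ≥ 1: [(3,20) (11,0) (19,0) (19,14) (15,16) (10,18)]
2. After x ≤ 7: [(7,132/7) (3,20) (7,10)]
3. After y ≥ 10: [(7,132/7) (3,20) (7,10)]
4. After y ≤ 13: [(7,13) (29/5,13) (7,10)]
5. Canonical ring: [(29/5,13) (7,10) (7,13)]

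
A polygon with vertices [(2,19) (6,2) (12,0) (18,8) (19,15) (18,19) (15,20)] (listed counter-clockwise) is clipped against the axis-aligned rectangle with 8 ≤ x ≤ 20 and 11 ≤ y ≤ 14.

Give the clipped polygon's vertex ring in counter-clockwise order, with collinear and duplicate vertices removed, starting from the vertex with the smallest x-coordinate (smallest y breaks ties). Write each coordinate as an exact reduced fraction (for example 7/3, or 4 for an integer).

1. After x ≥ 8: [(8,253/13) (8,4/3) (12,0) (18,8) (19,15) (18,19) (15,20)]
2. After x ≤ 20: [(8,253/13) (8,4/3) (12,0) (18,8) (19,15) (18,19) (15,20)]
3. After y ≥ 11: [(8,253/13) (8,11) (129/7,11) (19,15) (18,19) (15,20)]
4. After y ≤ 14: [(8,14) (8,11) (129/7,11) (132/7,14)]
5. Canonical ring: [(8,11) (129/7,11) (132/7,14) (8,14)]

Clipped polygon: [(8,11) (129/7,11) (132/7,14) (8,14)]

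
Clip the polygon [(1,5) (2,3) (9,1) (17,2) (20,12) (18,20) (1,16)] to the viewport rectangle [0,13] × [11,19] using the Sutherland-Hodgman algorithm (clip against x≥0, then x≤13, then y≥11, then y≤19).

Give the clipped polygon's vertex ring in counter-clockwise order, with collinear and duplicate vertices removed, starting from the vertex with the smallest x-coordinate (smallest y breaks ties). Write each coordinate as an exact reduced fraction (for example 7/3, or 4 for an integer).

1. After x ≥ 0: [(1,5) (2,3) (9,1) (17,2) (20,12) (18,20) (1,16)]
2. After x ≤ 13: [(1,5) (2,3) (9,1) (13,3/2) (13,320/17) (1,16)]
3. After y ≥ 11: [(1,11) (13,11) (13,320/17) (1,16)]
4. After y ≤ 19: [(1,11) (13,11) (13,320/17) (1,16)]
5. Canonical ring: [(1,11) (13,11) (13,320/17) (1,16)]

Clipped polygon: [(1,11) (13,11) (13,320/17) (1,16)]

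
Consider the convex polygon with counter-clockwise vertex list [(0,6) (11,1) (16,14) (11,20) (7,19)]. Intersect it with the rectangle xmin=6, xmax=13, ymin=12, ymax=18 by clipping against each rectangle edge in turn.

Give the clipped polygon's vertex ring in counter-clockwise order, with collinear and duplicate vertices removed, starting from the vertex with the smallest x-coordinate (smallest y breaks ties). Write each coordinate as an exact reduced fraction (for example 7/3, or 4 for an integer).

1. After x ≥ 6: [(6,120/7) (6,36/11) (11,1) (16,14) (11,20) (7,19)]
2. After x ≤ 13: [(6,120/7) (6,36/11) (11,1) (13,31/5) (13,88/5) (11,20) (7,19)]
3. After y ≥ 12: [(6,120/7) (6,12) (13,12) (13,88/5) (11,20) (7,19)]
4. After y ≤ 18: [(84/13,18) (6,120/7) (6,12) (13,12) (13,88/5) (38/3,18)]
5. Canonical ring: [(6,12) (13,12) (13,88/5) (38/3,18) (84/13,18) (6,120/7)]

Clipped polygon: [(6,12) (13,12) (13,88/5) (38/3,18) (84/13,18) (6,120/7)]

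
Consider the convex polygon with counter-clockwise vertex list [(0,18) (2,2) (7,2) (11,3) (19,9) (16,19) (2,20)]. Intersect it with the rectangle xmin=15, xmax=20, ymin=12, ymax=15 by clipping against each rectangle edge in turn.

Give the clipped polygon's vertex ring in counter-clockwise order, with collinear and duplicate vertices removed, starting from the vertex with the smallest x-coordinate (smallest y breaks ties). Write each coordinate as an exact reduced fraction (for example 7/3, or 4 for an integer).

1. After x ≥ 15: [(15,6) (19,9) (16,19) (15,267/14)]
2. After x ≤ 20: [(15,6) (19,9) (16,19) (15,267/14)]
3. After y ≥ 12: [(15,12) (181/10,12) (16,19) (15,267/14)]
4. After y ≤ 15: [(15,15) (15,12) (181/10,12) (86/5,15)]
5. Canonical ring: [(15,12) (181/10,12) (86/5,15) (15,15)]

Clipped polygon: [(15,12) (181/10,12) (86/5,15) (15,15)]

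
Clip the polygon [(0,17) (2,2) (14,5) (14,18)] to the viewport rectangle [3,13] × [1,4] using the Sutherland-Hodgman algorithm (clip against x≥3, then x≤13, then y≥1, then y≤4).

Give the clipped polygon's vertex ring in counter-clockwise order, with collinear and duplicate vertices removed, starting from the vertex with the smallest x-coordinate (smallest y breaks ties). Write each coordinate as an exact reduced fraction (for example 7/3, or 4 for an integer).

Clipped polygon: [(3,9/4) (10,4) (3,4)]

1. After x ≥ 3: [(3,241/14) (3,9/4) (14,5) (14,18)]
2. After x ≤ 13: [(13,251/14) (3,241/14) (3,9/4) (13,19/4)]
3. After y ≥ 1: [(13,251/14) (3,241/14) (3,9/4) (13,19/4)]
4. After y ≤ 4: [(3,4) (3,9/4) (10,4)]
5. Canonical ring: [(3,9/4) (10,4) (3,4)]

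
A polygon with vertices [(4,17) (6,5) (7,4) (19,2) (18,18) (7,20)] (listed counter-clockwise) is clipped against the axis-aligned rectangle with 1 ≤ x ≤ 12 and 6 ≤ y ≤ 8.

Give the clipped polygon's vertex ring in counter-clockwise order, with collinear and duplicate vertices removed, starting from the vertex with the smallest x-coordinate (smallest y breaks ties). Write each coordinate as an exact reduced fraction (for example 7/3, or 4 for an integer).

Clipped polygon: [(11/2,8) (35/6,6) (12,6) (12,8)]

1. After x ≥ 1: [(4,17) (6,5) (7,4) (19,2) (18,18) (7,20)]
2. After x ≤ 12: [(4,17) (6,5) (7,4) (12,19/6) (12,210/11) (7,20)]
3. After y ≥ 6: [(4,17) (35/6,6) (12,6) (12,210/11) (7,20)]
4. After y ≤ 8: [(11/2,8) (35/6,6) (12,6) (12,8)]
5. Canonical ring: [(11/2,8) (35/6,6) (12,6) (12,8)]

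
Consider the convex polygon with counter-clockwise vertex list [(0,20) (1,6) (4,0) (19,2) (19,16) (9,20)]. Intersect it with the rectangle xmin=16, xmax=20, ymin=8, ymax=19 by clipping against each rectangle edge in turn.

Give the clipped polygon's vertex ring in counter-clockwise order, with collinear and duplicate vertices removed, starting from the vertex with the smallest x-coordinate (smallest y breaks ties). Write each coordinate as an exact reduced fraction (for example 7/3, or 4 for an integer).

Clipped polygon: [(16,8) (19,8) (19,16) (16,86/5)]

1. After x ≥ 16: [(16,8/5) (19,2) (19,16) (16,86/5)]
2. After x ≤ 20: [(16,8/5) (19,2) (19,16) (16,86/5)]
3. After y ≥ 8: [(16,8) (19,8) (19,16) (16,86/5)]
4. After y ≤ 19: [(16,8) (19,8) (19,16) (16,86/5)]
5. Canonical ring: [(16,8) (19,8) (19,16) (16,86/5)]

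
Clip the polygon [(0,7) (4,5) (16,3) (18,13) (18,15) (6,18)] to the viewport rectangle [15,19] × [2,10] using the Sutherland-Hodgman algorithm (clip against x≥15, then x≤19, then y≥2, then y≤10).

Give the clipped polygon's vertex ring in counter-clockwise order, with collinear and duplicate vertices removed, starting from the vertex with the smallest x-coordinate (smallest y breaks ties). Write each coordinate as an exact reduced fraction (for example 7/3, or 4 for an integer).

1. After x ≥ 15: [(15,19/6) (16,3) (18,13) (18,15) (15,63/4)]
2. After x ≤ 19: [(15,19/6) (16,3) (18,13) (18,15) (15,63/4)]
3. After y ≥ 2: [(15,19/6) (16,3) (18,13) (18,15) (15,63/4)]
4. After y ≤ 10: [(15,10) (15,19/6) (16,3) (87/5,10)]
5. Canonical ring: [(15,19/6) (16,3) (87/5,10) (15,10)]

Clipped polygon: [(15,19/6) (16,3) (87/5,10) (15,10)]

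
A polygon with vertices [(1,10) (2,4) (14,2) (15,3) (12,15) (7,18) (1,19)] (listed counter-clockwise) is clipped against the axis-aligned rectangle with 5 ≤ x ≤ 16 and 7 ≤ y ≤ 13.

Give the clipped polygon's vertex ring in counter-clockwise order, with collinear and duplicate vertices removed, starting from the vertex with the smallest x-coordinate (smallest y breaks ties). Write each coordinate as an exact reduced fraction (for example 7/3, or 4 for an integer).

1. After x ≥ 5: [(5,7/2) (14,2) (15,3) (12,15) (7,18) (5,55/3)]
2. After x ≤ 16: [(5,7/2) (14,2) (15,3) (12,15) (7,18) (5,55/3)]
3. After y ≥ 7: [(5,7) (14,7) (12,15) (7,18) (5,55/3)]
4. After y ≤ 13: [(5,13) (5,7) (14,7) (25/2,13)]
5. Canonical ring: [(5,7) (14,7) (25/2,13) (5,13)]

Clipped polygon: [(5,7) (14,7) (25/2,13) (5,13)]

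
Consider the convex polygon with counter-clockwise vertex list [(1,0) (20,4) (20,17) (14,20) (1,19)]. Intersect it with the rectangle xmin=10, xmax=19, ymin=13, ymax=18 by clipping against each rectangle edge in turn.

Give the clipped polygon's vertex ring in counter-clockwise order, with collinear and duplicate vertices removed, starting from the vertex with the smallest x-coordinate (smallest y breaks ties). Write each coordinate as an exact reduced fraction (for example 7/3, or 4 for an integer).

Clipped polygon: [(10,13) (19,13) (19,35/2) (18,18) (10,18)]

1. After x ≥ 10: [(10,36/19) (20,4) (20,17) (14,20) (10,256/13)]
2. After x ≤ 19: [(10,36/19) (19,72/19) (19,35/2) (14,20) (10,256/13)]
3. After y ≥ 13: [(10,13) (19,13) (19,35/2) (14,20) (10,256/13)]
4. After y ≤ 18: [(10,18) (10,13) (19,13) (19,35/2) (18,18)]
5. Canonical ring: [(10,13) (19,13) (19,35/2) (18,18) (10,18)]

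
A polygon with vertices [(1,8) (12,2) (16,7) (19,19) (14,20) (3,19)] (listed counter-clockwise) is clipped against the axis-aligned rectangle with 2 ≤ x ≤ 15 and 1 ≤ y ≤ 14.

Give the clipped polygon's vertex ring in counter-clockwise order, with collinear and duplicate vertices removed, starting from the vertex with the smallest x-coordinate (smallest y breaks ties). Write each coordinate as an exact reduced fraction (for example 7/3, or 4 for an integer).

1. After x ≥ 2: [(2,27/2) (2,82/11) (12,2) (16,7) (19,19) (14,20) (3,19)]
2. After x ≤ 15: [(2,27/2) (2,82/11) (12,2) (15,23/4) (15,99/5) (14,20) (3,19)]
3. After y ≥ 1: [(2,27/2) (2,82/11) (12,2) (15,23/4) (15,99/5) (14,20) (3,19)]
4. After y ≤ 14: [(23/11,14) (2,27/2) (2,82/11) (12,2) (15,23/4) (15,14)]
5. Canonical ring: [(2,82/11) (12,2) (15,23/4) (15,14) (23/11,14) (2,27/2)]

Clipped polygon: [(2,82/11) (12,2) (15,23/4) (15,14) (23/11,14) (2,27/2)]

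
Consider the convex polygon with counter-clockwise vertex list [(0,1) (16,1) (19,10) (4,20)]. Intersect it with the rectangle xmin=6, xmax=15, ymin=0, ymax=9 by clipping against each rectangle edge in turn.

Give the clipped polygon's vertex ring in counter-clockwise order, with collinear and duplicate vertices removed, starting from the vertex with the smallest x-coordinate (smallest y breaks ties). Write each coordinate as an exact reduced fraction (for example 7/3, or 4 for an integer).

1. After x ≥ 6: [(6,1) (16,1) (19,10) (6,56/3)]
2. After x ≤ 15: [(6,1) (15,1) (15,38/3) (6,56/3)]
3. After y ≥ 0: [(6,1) (15,1) (15,38/3) (6,56/3)]
4. After y ≤ 9: [(6,9) (6,1) (15,1) (15,9)]
5. Canonical ring: [(6,1) (15,1) (15,9) (6,9)]

Clipped polygon: [(6,1) (15,1) (15,9) (6,9)]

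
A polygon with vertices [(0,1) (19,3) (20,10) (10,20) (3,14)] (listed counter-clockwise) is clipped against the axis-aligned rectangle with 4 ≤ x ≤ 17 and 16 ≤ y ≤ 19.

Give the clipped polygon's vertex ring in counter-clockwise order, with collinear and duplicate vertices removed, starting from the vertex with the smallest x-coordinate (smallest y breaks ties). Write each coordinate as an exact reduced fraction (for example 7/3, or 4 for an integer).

1. After x ≥ 4: [(4,27/19) (19,3) (20,10) (10,20) (4,104/7)]
2. After x ≤ 17: [(4,27/19) (17,53/19) (17,13) (10,20) (4,104/7)]
3. After y ≥ 16: [(14,16) (10,20) (16/3,16)]
4. After y ≤ 19: [(14,16) (11,19) (53/6,19) (16/3,16)]
5. Canonical ring: [(16/3,16) (14,16) (11,19) (53/6,19)]

Clipped polygon: [(16/3,16) (14,16) (11,19) (53/6,19)]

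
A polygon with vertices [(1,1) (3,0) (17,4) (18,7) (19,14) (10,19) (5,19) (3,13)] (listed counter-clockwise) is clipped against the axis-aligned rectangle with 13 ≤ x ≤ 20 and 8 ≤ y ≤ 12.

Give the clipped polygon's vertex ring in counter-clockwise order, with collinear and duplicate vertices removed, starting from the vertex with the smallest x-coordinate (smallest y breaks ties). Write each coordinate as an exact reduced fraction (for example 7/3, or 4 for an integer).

1. After x ≥ 13: [(13,20/7) (17,4) (18,7) (19,14) (13,52/3)]
2. After x ≤ 20: [(13,20/7) (17,4) (18,7) (19,14) (13,52/3)]
3. After y ≥ 8: [(13,8) (127/7,8) (19,14) (13,52/3)]
4. After y ≤ 12: [(13,12) (13,8) (127/7,8) (131/7,12)]
5. Canonical ring: [(13,8) (127/7,8) (131/7,12) (13,12)]

Clipped polygon: [(13,8) (127/7,8) (131/7,12) (13,12)]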